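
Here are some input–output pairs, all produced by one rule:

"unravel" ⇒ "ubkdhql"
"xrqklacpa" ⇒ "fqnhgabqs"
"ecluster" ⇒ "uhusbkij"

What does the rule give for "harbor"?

ehxqhr

The transformation: move the last 2 characters to the front (rotate right by 2), then shift every letter 10 places backward in the alphabet (wrapping around).
Starting from "harbor": after the first operation, "orharb"; after the second, "ehxqhr".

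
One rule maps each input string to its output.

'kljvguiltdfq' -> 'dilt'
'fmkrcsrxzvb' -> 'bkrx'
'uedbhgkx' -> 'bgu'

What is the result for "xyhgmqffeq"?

Each output is the input with this applied: sort the characters into alphabetical order, then keep one character in every 3, starting at position 1 (positions 1st, 4th, 7th, ...).
Working it through for "xyhgmqffeq": intermediate "effghmqqxy", final "egqy".

egqy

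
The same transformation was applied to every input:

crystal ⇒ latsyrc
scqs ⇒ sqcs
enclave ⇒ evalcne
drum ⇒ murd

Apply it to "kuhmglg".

What's happening: reverse the string.
On "kuhmglg" that produces "glgmhuk".

glgmhuk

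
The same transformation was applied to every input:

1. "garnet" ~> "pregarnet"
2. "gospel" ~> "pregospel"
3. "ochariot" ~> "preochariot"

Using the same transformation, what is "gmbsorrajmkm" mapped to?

The transformation: prepend "pre".
"gmbsorrajmkm" → "pregmbsorrajmkm".

pregmbsorrajmkm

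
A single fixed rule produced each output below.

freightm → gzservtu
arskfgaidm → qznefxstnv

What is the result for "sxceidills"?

yffkprvqvy

Looking at the pairs, the operation is to shift every letter 13 places forward in the alphabet (wrapping around) — i.e. ROT13, then move the last 2 characters to the front (rotate right by 2).
On "sxceidills": the first step gives "fkprvqvyyf", and the second then gives "yffkprvqvy".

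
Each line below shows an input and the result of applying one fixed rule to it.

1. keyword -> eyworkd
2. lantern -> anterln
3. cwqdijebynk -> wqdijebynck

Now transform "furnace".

The transformation: swap the first and last characters, then move the first character to the end.
For "furnace", step one produces "eurnacf"; step two turns that into "urnacfe".

urnacfe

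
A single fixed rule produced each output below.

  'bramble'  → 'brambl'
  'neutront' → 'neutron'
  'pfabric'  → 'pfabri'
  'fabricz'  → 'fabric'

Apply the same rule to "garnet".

garne

Each output is the input with this applied: delete the last character.
Applying that to "garnet" gives "garne".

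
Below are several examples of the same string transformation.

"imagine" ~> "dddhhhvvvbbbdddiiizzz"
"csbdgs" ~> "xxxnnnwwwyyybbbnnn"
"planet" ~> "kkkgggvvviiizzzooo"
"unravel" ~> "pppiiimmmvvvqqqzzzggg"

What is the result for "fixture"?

aaadddsssooopppmmmzzz

The transformation: shift every letter 5 places backward in the alphabet (wrapping around), then repeat every character 3 times.
Working it through for "fixture": intermediate "adsopmz", final "aaadddsssooopppmmmzzz".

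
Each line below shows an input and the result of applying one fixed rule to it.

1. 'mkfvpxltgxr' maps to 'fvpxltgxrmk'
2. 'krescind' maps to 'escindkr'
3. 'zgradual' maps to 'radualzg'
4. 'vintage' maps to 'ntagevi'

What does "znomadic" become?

In each case the input is transformed by: move the first 2 characters to the end (rotate left by 2).
For "znomadic" the result is "omadiczn".

omadiczn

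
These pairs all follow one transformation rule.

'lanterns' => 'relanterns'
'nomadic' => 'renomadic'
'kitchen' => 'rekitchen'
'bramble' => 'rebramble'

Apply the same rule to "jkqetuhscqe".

In each case the input is transformed by: prepend "re".
So "jkqetuhscqe" becomes "rejkqetuhscqe".

rejkqetuhscqe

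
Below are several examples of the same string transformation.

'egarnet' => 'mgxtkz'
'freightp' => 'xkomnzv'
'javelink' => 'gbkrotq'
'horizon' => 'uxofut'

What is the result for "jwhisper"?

The rule is to shift every letter 6 places forward in the alphabet (wrapping around), then delete the first character.
For "jwhisper" the result is "cnoyvkx".
(Check on "egarnet": → "kmgxtkz" → "mgxtkz" ✓)

cnoyvkx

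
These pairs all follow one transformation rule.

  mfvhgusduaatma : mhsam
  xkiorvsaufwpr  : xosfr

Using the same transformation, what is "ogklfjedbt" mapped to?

The pattern: keep one character in every 3, starting at position 1 (positions 1st, 4th, 7th, ...).
So "ogklfjedbt" becomes "olet".

olet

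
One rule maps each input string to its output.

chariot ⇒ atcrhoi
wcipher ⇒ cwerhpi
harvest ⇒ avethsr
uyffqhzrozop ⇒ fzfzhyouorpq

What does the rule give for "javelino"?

aveoinjl

In each case the input is transformed by: sort the characters into alphabetical order, then take characters alternately from the front and the back (1st, last, 2nd, 2nd-last, ...).
Applying that to "javelino" gives "aveoinjl".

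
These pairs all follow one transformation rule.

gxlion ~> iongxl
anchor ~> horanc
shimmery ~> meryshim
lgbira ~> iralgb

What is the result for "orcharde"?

What's happening: swap the front and back halves of the string.
So "orcharde" becomes "ardeorch".

ardeorch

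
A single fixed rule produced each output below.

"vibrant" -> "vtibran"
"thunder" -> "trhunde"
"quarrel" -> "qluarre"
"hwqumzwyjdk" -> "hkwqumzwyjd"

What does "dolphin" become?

dnolphi

The pattern: swap the first and last characters, then move the last character to the front.
Starting from "dolphin": after the first operation, "nolphid"; after the second, "dnolphi".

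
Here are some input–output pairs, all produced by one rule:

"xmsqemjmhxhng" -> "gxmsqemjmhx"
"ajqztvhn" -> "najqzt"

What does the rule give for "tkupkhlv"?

Each output is the input with this applied: move the last character to the front, then delete the last 2 characters.
"tkupkhlv" → "vtkupkhl" → "vtkupk".

vtkupk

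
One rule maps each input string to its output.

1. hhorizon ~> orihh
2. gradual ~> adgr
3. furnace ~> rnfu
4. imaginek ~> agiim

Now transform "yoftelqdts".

The rule is to delete the last 3 characters, then move the first 2 characters to the end (rotate left by 2).
Applying both steps to "yoftelqdts": "yoftelq", then "ftelqyo".

ftelqyo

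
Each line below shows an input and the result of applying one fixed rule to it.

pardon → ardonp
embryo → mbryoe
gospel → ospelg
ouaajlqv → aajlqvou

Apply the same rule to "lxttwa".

The transformation: move the last 2 characters to the front (rotate right by 2), then swap the front and back halves of the string.
Starting from "lxttwa": after the first operation, "walxtt"; after the second, "xttwal".
(Check on "pardon": → "onpard" → "ardonp" ✓)

xttwal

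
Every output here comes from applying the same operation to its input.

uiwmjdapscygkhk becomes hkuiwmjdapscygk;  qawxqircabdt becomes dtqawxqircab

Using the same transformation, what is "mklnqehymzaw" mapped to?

awmklnqehymz

The rule is to move the last 2 characters to the front (rotate right by 2).
For "mklnqehymzaw" the result is "awmklnqehymz".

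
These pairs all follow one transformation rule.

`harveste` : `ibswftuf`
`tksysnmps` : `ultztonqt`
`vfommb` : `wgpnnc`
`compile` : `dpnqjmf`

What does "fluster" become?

Looking at the pairs, the operation is to shift every letter 1 place forward in the alphabet (wrapping around).
For "fluster" the result is "gmvtufs".

gmvtufs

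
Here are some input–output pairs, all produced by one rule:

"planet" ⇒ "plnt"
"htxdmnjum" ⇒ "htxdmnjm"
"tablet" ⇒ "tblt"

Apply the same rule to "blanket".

blnkt

What's happening: remove every vowel.
"blanket" → "blnkt".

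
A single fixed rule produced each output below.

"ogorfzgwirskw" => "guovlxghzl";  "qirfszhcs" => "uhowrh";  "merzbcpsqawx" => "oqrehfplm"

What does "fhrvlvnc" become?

The pattern: shift every letter 11 places backward in the alphabet (wrapping around), then delete the first 3 characters.
For "fhrvlvnc" the result is "kakcr".

kakcr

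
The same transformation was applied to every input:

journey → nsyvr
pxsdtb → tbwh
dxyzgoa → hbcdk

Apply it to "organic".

svker

Each output is the input with this applied: delete the last 2 characters, then shift every letter 4 places forward in the alphabet (wrapping around).
"organic" → "svker".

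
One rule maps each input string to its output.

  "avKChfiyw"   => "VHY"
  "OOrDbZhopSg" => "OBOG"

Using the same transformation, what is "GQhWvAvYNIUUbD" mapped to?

The rule is to keep one character in every 3, starting at position 2 (positions 2nd, 5th, 8th, ...), then convert every letter to uppercase.
Doing the same to "GQhWvAvYNIUUbD": "QVYUD".

QVYUD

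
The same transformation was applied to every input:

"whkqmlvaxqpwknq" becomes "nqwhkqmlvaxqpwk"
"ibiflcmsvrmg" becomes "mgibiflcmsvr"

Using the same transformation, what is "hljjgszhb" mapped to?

hbhljjgsz

What's happening: move the last 2 characters to the front (rotate right by 2).
Doing the same to "hljjgszhb": "hbhljjgsz".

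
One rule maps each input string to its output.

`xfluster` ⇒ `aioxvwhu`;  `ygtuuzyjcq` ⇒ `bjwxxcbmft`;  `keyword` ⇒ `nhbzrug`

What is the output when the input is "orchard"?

rufkdug

The rule is to shift every letter 3 places forward in the alphabet (wrapping around).
Applying that to "orchard" gives "rufkdug".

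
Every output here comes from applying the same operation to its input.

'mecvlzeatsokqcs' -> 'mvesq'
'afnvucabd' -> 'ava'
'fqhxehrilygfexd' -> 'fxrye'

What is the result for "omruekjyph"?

oujh

The rule is to keep one character in every 3, starting at position 1 (positions 1st, 4th, 7th, ...).
On "omruekjyph" that produces "oujh".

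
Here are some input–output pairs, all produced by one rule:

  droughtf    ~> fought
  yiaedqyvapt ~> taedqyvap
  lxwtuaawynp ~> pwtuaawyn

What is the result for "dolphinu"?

Rule — delete the first 2 characters, then move the last character to the front.
On "dolphinu" that produces "ulphin".

ulphin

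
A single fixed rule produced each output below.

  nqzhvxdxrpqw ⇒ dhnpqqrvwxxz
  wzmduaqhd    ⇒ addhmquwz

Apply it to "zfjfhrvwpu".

ffhjpruvwz

Looking at the pairs, the operation is to sort the characters into alphabetical order.
Doing the same to "zfjfhrvwpu": "ffhjpruvwz".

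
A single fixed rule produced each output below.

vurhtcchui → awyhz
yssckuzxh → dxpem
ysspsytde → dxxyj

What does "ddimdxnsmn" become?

What's happening: shift every letter 5 places forward in the alphabet (wrapping around), then keep every other character starting from the first (positions 1st, 3rd, 5th, ...).
Starting from "ddimdxnsmn": after the first operation, "iinricsxrs"; after the second, "inisr".

inisr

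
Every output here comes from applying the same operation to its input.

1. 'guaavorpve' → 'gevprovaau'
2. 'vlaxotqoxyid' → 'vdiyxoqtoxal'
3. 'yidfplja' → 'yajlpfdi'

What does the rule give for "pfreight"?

Each output is the input with this applied: move the first character to the end, then reverse the string.
"pfreight" → "freightp" → "pthgierf".
(Check on "guaavorpve": → "uaavorpveg" → "gevprovaau" ✓)

pthgierf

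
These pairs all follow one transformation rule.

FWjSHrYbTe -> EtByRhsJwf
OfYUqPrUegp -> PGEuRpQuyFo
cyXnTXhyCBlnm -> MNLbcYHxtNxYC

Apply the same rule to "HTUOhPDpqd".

DQPdpHouth

The rule is to flip the case of every letter, then reverse the string.
"HTUOhPDpqd" → "htuoHpdPQD" → "DQPdpHouth".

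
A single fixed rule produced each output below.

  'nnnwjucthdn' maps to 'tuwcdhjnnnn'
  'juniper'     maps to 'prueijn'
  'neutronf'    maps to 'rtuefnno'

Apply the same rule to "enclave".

lnvacee

Each output is the input with this applied: sort the characters into alphabetical order, then move the last 3 characters to the front (rotate right by 3).
"enclave" → "aceelnv" → "lnvacee".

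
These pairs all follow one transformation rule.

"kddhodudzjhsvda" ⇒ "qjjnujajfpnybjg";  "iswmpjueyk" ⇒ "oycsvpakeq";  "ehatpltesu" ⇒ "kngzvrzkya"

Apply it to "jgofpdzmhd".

pmulvjfsnj

Looking at the pairs, the operation is to shift every letter 6 places forward in the alphabet (wrapping around).
So "jgofpdzmhd" becomes "pmulvjfsnj".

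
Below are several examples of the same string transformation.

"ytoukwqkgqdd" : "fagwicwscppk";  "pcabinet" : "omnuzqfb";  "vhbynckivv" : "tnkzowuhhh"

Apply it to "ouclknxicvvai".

The rule is to move the first character to the end, then shift every letter 12 places forward in the alphabet (wrapping around).
"ouclknxicvvai" → "uclknxicvvaio" → "goxwzjuohhmua".

goxwzjuohhmua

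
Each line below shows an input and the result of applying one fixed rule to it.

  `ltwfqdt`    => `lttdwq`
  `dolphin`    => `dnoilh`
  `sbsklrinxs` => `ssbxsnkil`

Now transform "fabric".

fcaib

Rule — take characters alternately from the front and the back (1st, last, 2nd, 2nd-last, ...), then delete the last character.
"fabric" → "fcaibr" → "fcaib".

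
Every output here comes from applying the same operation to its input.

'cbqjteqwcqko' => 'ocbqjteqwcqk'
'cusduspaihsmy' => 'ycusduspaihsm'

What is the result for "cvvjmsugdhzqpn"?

The transformation: move the last character to the front.
"cvvjmsugdhzqpn" → "ncvvjmsugdhzqp".

ncvvjmsugdhzqp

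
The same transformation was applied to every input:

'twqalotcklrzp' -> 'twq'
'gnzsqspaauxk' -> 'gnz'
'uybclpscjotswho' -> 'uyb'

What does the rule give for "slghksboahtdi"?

slg

Each output is the input with this applied: keep only the first 3 characters.
For "slghksboahtdi" the result is "slg".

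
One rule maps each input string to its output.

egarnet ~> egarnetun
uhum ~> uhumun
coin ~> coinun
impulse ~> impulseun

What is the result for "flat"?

flatun

Looking at the pairs, the operation is to append "un".
Applying that to "flat" gives "flatun".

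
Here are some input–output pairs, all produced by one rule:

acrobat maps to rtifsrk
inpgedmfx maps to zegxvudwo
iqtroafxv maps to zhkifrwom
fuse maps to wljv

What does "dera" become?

uvir

The rule is to shift every letter 9 places backward in the alphabet (wrapping around).
On "dera" that produces "uvir".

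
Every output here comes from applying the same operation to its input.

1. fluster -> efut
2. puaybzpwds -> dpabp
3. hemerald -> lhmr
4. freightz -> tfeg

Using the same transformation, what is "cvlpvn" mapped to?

vcl

Each output is the input with this applied: move the last 2 characters to the front (rotate right by 2), then keep every other character starting from the first (positions 1st, 3rd, 5th, ...).
On "cvlpvn" that produces "vcl".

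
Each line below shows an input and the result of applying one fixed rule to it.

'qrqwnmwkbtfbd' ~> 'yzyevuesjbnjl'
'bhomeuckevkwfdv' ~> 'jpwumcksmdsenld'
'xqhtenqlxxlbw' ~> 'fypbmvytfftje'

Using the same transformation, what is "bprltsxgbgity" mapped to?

The transformation: shift every letter 8 places forward in the alphabet (wrapping around).
For "bprltsxgbgity" the result is "jxztbafojoqbg".

jxztbafojoqbg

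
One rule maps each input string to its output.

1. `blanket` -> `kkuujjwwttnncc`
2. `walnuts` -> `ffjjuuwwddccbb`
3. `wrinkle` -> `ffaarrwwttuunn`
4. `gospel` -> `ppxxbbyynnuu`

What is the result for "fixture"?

oorrggccddaann

The transformation: double every character, then shift every letter 9 places forward in the alphabet (wrapping around).
On "fixture": the first step gives "ffiixxttuurree", and the second then gives "oorrggccddaann".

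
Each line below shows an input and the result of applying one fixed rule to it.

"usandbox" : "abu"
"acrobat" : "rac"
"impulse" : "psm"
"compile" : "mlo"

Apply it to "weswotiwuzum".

stum

In each case the input is transformed by: move the first 2 characters to the end (rotate left by 2), then keep one character in every 3, starting at position 1 (positions 1st, 4th, 7th, ...).
On "weswotiwuzum": the first step gives "swotiwuzumwe", and the second then gives "stum".
(Check on "usandbox": → "andboxus" → "abu" ✓)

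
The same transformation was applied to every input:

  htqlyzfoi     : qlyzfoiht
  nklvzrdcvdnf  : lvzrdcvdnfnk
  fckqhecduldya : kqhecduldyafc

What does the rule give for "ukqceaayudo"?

qceaayudouk

The transformation: move the first 2 characters to the end (rotate left by 2).
So "ukqceaayudo" becomes "qceaayudouk".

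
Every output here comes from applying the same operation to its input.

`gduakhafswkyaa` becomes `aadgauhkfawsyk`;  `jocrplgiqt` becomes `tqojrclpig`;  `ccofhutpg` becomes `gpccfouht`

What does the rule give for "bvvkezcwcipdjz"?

Each output is the input with this applied: move the last 2 characters to the front (rotate right by 2), then swap each adjacent pair of characters (1↔2, 3↔4, ...).
Applying both steps to "bvvkezcwcipdjz": "jzbvvkezcwcipd", then "zjvbkvzewcicdp".
(Check on "ccofhutpg": → "pgccofhut" → "gpccfouht" ✓)

zjvbkvzewcicdp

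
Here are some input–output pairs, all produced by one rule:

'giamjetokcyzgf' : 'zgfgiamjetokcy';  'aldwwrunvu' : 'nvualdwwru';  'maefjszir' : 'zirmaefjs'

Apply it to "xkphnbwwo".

In each case the input is transformed by: move the last 3 characters to the front (rotate right by 3).
Doing the same to "xkphnbwwo": "wwoxkphnb".

wwoxkphnb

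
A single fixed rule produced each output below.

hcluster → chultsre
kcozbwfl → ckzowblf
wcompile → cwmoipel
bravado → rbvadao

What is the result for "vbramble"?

bvarbmel

The transformation: swap each adjacent pair of characters (1↔2, 3↔4, ...).
Applying that to "vbramble" gives "bvarbmel".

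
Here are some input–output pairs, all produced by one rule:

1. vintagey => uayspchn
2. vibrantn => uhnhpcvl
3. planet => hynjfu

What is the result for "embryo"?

The transformation: shift every letter 6 places backward in the alphabet (wrapping around), then swap the front and back halves of the string.
Applying both steps to "embryo": "ygvlsi", then "lsiygv".

lsiygv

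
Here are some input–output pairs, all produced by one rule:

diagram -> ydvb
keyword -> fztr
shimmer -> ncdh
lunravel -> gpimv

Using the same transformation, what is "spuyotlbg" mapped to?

The transformation: delete the last 3 characters, then shift every letter 5 places backward in the alphabet (wrapping around).
So "spuyotlbg" becomes "nkptjo".
(Check on "shimmer": → "shim" → "ncdh" ✓)

nkptjo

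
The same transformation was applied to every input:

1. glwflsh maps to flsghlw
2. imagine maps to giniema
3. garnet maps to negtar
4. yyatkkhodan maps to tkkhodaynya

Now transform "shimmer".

What's happening: swap the first and last characters, then move the first 3 characters to the end (rotate left by 3).
Applying both steps to "shimmer": "rhimmes", then "mmesrhi".

mmesrhi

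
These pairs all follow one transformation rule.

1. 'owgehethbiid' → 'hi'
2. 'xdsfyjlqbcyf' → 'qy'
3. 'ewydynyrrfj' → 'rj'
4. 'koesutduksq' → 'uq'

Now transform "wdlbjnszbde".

In each case the input is transformed by: keep one character in every 3, starting at position 2 (positions 2nd, 5th, 8th, ...), then keep only the last 2 characters.
Working it through for "wdlbjnszbde": intermediate "djze", final "ze".
(Check on "ewydynyrrfj": → "wyrj" → "rj" ✓)

ze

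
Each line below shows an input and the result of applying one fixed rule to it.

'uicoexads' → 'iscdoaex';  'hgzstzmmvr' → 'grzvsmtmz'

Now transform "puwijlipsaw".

uwwaisjpli

Rule — delete the first character, then take characters alternately from the front and the back (1st, last, 2nd, 2nd-last, ...).
So "puwijlipsaw" becomes "uwwaisjpli".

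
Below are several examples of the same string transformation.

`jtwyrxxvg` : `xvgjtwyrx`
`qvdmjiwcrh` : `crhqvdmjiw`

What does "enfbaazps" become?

zpsenfbaa

Rule — move the last 3 characters to the front (rotate right by 3).
Applying that to "enfbaazps" gives "zpsenfbaa".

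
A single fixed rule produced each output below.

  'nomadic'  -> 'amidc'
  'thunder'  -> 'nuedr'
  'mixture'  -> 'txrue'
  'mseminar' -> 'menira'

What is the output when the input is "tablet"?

The rule is to delete the first 2 characters, then swap each adjacent pair of characters (1↔2, 3↔4, ...).
Applying both steps to "tablet": "blet", then "lbte".

lbte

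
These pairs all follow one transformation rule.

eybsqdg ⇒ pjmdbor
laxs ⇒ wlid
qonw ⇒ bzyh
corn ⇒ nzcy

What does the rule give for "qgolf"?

brzwq

The rule is to shift every letter 11 places forward in the alphabet (wrapping around).
Applying that to "qgolf" gives "brzwq".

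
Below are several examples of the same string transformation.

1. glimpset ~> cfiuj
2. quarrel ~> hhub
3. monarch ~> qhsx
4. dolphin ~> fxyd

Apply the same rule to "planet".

duj

In each case the input is transformed by: delete the first 3 characters, then shift every letter 10 places backward in the alphabet (wrapping around).
Applying both steps to "planet": "net", then "duj".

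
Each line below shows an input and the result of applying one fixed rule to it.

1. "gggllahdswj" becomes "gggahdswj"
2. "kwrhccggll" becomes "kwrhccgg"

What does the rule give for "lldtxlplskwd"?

Rule — remove every "l".
For "lldtxlplskwd" the result is "dtxpskwd".

dtxpskwd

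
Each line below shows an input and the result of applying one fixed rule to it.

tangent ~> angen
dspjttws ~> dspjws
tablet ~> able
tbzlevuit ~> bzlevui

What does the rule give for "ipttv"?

ipv

The transformation: remove every "t".
On "ipttv" that produces "ipv".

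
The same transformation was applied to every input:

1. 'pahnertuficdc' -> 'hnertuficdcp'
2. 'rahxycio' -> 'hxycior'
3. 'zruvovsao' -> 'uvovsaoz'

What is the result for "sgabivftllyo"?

abivftllyos

The rule is to move the first 2 characters to the end (rotate left by 2), then delete the last character.
Applying both steps to "sgabivftllyo": "abivftllyosg", then "abivftllyos".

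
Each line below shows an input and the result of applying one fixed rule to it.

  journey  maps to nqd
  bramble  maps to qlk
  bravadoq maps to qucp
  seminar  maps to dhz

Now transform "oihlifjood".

The rule is to shift every letter 1 place backward in the alphabet (wrapping around), then keep every other character starting from the second (positions 2nd, 4th, 6th, ...).
On "oihlifjood": the first step gives "nhgkheinnc", and the second then gives "hkenc".

hkenc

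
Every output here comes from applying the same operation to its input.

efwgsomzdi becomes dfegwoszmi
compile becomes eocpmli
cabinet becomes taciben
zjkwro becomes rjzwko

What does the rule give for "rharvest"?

shrraevt

Each output is the input with this applied: swap each adjacent pair of characters (1↔2, 3↔4, ...), then move the last character to the front.
"rharvest" → "shrraevt".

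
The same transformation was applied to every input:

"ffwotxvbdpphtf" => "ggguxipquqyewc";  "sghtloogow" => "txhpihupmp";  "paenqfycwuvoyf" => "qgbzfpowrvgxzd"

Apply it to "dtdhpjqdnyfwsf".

The rule is to take characters alternately from the front and the back (1st, last, 2nd, 2nd-last, ...), then shift every letter 1 place forward in the alphabet (wrapping around).
So "dtdhpjqdnyfwsf" becomes "egutexigqzkore".

egutexigqzkore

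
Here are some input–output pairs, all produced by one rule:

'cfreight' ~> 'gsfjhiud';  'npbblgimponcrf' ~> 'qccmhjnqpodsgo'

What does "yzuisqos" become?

Looking at the pairs, the operation is to shift every letter 1 place forward in the alphabet (wrapping around), then move the first character to the end.
Applying both steps to "yzuisqos": "zavjtrpt", then "avjtrptz".

avjtrptz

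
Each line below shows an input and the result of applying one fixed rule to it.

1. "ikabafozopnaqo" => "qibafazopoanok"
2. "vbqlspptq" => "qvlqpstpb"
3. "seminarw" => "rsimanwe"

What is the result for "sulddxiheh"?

Each output is the input with this applied: swap each adjacent pair of characters (1↔2, 3↔4, ...), then swap the first and last characters.
On "sulddxiheh": the first step gives "usdlxdhihe", and the second then gives "esdlxdhihu".

esdlxdhihu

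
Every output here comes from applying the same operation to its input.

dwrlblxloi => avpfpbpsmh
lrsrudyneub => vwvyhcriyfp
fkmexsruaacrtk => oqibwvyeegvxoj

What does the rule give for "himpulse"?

The transformation: move the first character to the end, then shift every letter 4 places forward in the alphabet (wrapping around).
For "himpulse", step one produces "impulseh"; step two turns that into "mqtypwil".

mqtypwil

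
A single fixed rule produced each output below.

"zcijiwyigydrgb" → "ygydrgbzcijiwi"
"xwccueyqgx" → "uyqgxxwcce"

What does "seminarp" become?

iarpsemn

The rule is to swap the front and back halves of the string, then swap the first and last characters.
Applying that to "seminarp" gives "iarpsemn".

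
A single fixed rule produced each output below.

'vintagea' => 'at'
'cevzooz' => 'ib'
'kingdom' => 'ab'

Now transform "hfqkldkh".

What's happening: shift every letter 13 places forward in the alphabet (wrapping around) — i.e. ROT13, then keep one character in every 3, starting at position 3 (positions 3rd, 6th, 9th, ...).
Applying that to "hfqkldkh" gives "dq".

dq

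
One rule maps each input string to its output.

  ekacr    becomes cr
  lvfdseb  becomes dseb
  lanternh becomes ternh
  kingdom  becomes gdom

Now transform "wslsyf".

Looking at the pairs, the operation is to delete the first 3 characters.
Doing the same to "wslsyf": "syf".

syf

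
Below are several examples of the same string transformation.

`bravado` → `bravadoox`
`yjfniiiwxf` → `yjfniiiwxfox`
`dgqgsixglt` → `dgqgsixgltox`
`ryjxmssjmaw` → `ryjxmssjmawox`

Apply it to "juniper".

Looking at the pairs, the operation is to append "ox".
Applying that to "juniper" gives "juniperox".

juniperox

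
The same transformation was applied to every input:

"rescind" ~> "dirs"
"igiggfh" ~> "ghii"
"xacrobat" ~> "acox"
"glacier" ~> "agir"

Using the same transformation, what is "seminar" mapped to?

mnrs

Looking at the pairs, the operation is to keep every other character starting from the first (positions 1st, 3rd, 5th, ...), then sort the characters into alphabetical order.
"seminar" → "mnrs".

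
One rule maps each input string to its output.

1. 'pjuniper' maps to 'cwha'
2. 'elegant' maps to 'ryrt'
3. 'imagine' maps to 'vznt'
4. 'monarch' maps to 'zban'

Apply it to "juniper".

whav

The pattern: shift every letter 13 places forward in the alphabet (wrapping around) — i.e. ROT13, then keep only the first 4 characters.
For "juniper", step one produces "whavcre"; step two turns that into "whav".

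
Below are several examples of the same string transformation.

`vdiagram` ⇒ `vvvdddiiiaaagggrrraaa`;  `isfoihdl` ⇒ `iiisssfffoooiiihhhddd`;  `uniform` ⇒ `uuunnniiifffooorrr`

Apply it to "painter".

In each case the input is transformed by: delete the last character, then repeat every character 3 times.
Starting from "painter": after the first operation, "painte"; after the second, "pppaaaiiinnnttteee".

pppaaaiiinnnttteee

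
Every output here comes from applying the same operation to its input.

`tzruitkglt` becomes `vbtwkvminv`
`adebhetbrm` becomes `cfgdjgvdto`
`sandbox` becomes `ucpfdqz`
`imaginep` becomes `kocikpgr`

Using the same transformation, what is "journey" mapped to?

lqwtpga

What's happening: shift every letter 2 places forward in the alphabet (wrapping around).
On "journey" that produces "lqwtpga".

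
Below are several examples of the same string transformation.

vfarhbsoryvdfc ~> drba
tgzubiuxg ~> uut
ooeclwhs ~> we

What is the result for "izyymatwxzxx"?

Each output is the input with this applied: reverse the string, then keep one character in every 3, starting at position 3 (positions 3rd, 6th, 9th, ...).
"izyymatwxzxx" → "ztyi".
(Check on "ooeclwhs": → "shwlceoo" → "we" ✓)

ztyi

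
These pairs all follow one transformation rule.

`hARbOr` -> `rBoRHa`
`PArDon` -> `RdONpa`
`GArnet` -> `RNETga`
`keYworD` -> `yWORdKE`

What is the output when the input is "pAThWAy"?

The transformation: move the first 2 characters to the end (rotate left by 2), then flip the case of every letter.
Applying both steps to "pAThWAy": "ThWAypA", then "tHwaYPa".
(Check on "GArnet": → "rnetGA" → "RNETga" ✓)

tHwaYPa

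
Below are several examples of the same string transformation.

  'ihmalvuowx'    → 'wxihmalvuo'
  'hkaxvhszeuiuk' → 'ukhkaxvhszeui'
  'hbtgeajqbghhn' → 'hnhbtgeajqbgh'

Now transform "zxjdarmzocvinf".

nfzxjdarmzocvi

The rule is to move the last 2 characters to the front (rotate right by 2).
For "zxjdarmzocvinf" the result is "nfzxjdarmzocvi".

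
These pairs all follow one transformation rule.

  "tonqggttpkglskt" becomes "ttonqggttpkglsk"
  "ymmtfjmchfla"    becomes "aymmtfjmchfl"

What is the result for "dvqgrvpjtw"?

The rule is to move the last character to the front.
"dvqgrvpjtw" → "wdvqgrvpjt".

wdvqgrvpjt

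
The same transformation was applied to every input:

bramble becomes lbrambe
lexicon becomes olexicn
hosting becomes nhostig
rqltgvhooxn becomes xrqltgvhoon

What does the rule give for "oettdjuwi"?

woettdjui

The rule is to move the last character to the front, then swap the first and last characters.
On "oettdjuwi": the first step gives "ioettdjuw", and the second then gives "woettdjui".
(Check on "hosting": → "ghostin" → "nhostig" ✓)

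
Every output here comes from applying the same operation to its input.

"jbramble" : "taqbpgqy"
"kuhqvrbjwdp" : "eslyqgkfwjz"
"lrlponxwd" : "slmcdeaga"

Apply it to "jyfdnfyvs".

hknucsuny

Rule — shift every letter 11 places backward in the alphabet (wrapping around), then reverse the string.
"jyfdnfyvs" → "ynuscunkh" → "hknucsuny".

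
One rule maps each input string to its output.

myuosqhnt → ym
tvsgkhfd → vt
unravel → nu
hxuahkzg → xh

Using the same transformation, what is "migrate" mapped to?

Each output is the input with this applied: reverse the string, then keep only the last 2 characters.
On "migrate": the first step gives "etargim", and the second then gives "im".

im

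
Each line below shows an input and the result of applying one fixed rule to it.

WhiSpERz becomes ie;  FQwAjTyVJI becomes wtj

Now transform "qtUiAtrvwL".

utw

Each output is the input with this applied: keep one character in every 3, starting at position 3 (positions 3rd, 6th, 9th, ...), then convert every letter to lowercase.
Starting from "qtUiAtrvwL": after the first operation, "Utw"; after the second, "utw".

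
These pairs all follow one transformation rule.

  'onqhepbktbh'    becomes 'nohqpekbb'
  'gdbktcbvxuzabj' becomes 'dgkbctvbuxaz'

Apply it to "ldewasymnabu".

In each case the input is transformed by: swap each adjacent pair of characters (1↔2, 3↔4, ...), then delete the last 2 characters.
Working it through for "ldewasymnabu": intermediate "dlwesamyanub", final "dlwesamyan".

dlwesamyan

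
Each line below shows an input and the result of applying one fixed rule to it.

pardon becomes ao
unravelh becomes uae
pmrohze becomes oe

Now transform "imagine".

iaie

The rule is to keep only the vowels.
Applying that to "imagine" gives "iaie".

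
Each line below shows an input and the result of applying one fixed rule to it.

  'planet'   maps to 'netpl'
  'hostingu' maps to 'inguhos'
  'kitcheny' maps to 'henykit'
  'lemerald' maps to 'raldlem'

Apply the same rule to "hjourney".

rneyhjo

The rule is to swap the front and back halves of the string, then delete the last character.
Applying both steps to "hjourney": "rneyhjou", then "rneyhjo".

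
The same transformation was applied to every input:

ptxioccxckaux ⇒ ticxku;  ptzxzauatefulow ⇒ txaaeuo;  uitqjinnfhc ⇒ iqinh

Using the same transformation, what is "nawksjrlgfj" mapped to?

akjlf

The pattern: keep every other character starting from the second (positions 2nd, 4th, 6th, ...).
Applying that to "nawksjrlgfj" gives "akjlf".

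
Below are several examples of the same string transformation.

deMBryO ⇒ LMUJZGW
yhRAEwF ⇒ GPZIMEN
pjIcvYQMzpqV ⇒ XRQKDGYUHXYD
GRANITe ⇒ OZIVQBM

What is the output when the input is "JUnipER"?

RCVQXMZ

What's happening: shift every letter 8 places forward in the alphabet (wrapping around), then convert every letter to uppercase.
For "JUnipER", step one produces "RCvqxMZ"; step two turns that into "RCVQXMZ".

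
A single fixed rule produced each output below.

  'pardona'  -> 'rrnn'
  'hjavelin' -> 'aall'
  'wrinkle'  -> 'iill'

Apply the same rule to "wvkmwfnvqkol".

kkffqqll

Each output is the input with this applied: keep one character in every 3, starting at position 3 (positions 3rd, 6th, 9th, ...), then double every character.
Starting from "wvkmwfnvqkol": after the first operation, "kfql"; after the second, "kkffqqll".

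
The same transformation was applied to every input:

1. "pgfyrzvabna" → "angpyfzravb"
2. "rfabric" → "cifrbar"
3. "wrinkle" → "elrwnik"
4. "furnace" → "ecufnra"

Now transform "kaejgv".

vgakje

The rule is to move the last 2 characters to the front (rotate right by 2), then swap each adjacent pair of characters (1↔2, 3↔4, ...).
For "kaejgv", step one produces "gvkaej"; step two turns that into "vgakje".
(Check on "wrinkle": → "lewrink" → "elrwnik" ✓)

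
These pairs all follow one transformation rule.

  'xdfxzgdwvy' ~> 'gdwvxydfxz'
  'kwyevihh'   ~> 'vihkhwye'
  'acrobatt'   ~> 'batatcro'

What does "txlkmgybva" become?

In each case the input is transformed by: swap the first and last characters, then swap the front and back halves of the string.
Working it through for "txlkmgybva": intermediate "axlkmgybvt", final "gybvtaxlkm".

gybvtaxlkm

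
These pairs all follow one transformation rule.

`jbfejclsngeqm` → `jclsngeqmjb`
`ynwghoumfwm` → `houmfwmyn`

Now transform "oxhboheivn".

oheivnox

Each output is the input with this applied: move the first 2 characters to the end (rotate left by 2), then delete the first 2 characters.
For "oxhboheivn", step one produces "hboheivnox"; step two turns that into "oheivnox".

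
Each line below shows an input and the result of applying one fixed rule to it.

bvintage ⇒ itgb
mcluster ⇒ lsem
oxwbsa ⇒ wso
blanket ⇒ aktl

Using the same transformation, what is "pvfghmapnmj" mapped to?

fhanjv

In each case the input is transformed by: move the first 2 characters to the end (rotate left by 2), then keep every other character starting from the first (positions 1st, 3rd, 5th, ...).
On "pvfghmapnmj": the first step gives "fghmapnmjpv", and the second then gives "fhanjv".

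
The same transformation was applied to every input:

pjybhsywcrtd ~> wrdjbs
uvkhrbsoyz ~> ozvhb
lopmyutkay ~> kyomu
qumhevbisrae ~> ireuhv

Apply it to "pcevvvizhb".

In each case the input is transformed by: keep every other character starting from the second (positions 2nd, 4th, 6th, ...), then move the first 3 characters to the end (rotate left by 3).
Applying both steps to "pcevvvizhb": "cvvzb", then "zbcvv".
(Check on "pjybhsywcrtd": → "jbswrd" → "wrdjbs" ✓)

zbcvv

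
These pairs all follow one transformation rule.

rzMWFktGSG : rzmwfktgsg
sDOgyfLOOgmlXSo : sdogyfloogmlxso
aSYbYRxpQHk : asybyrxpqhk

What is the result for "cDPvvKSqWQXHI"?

Rule — convert every letter to lowercase.
Applying that to "cDPvvKSqWQXHI" gives "cdpvvksqwqxhi".

cdpvvksqwqxhi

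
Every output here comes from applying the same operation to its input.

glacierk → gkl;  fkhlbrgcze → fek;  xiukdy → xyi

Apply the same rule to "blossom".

bml

Each output is the input with this applied: take characters alternately from the front and the back (1st, last, 2nd, 2nd-last, ...), then keep only the first 3 characters.
Doing the same to "blossom": "bml".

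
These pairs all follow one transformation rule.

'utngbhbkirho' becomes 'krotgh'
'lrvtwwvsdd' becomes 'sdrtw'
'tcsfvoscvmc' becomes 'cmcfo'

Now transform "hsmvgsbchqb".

Looking at the pairs, the operation is to keep every other character starting from the second (positions 2nd, 4th, 6th, ...), then move the first 3 characters to the end (rotate left by 3).
So "hsmvgsbchqb" becomes "cqsvs".

cqsvs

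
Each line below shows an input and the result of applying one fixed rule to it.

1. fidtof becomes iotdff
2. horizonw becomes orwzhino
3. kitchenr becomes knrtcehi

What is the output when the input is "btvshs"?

The rule is to sort the characters into alphabetical order, then swap the front and back halves of the string.
Applying both steps to "btvshs": "bhsstv", then "stvbhs".
(Check on "kitchenr": → "cehiknrt" → "knrtcehi" ✓)

stvbhs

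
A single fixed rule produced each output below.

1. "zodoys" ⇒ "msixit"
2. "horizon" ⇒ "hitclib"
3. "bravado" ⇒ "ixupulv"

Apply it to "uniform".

glizcho

The pattern: reverse the string, then shift every letter 6 places backward in the alphabet (wrapping around).
Starting from "uniform": after the first operation, "mrofinu"; after the second, "glizcho".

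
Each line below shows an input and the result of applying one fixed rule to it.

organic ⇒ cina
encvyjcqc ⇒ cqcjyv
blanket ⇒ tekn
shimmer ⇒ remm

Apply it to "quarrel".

lerr

What's happening: delete the first 3 characters, then reverse the string.
Doing the same to "quarrel": "lerr".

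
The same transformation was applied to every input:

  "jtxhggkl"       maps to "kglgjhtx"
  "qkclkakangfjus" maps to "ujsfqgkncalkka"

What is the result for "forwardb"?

In each case the input is transformed by: move the last 2 characters to the front (rotate right by 2), then take characters alternately from the front and the back (1st, last, 2nd, 2nd-last, ...).
Applying both steps to "forwardb": "dbforwar", then "drbafwor".

drbafwor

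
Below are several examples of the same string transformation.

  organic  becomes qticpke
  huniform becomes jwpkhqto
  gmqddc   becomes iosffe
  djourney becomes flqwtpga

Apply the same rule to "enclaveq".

gpencxgs

Rule — shift every letter 2 places forward in the alphabet (wrapping around).
On "enclaveq" that produces "gpencxgs".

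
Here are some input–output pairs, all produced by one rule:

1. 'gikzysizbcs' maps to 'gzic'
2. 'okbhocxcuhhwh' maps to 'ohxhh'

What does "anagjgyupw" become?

agyw

The rule is to keep one character in every 3, starting at position 1 (positions 1st, 4th, 7th, ...).
On "anagjgyupw" that produces "agyw".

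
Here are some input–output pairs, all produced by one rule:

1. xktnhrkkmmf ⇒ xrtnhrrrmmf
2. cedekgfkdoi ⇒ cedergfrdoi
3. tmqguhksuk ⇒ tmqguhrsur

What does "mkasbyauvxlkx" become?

The pattern: replace every "k" with "r".
"mkasbyauvxlkx" → "mrasbyauvxlrx".

mrasbyauvxlrx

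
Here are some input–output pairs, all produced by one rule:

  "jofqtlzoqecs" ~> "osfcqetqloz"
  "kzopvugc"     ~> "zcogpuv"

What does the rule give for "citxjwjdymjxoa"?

iatoxxjjwmjyd

The pattern: delete the first character, then take characters alternately from the front and the back (1st, last, 2nd, 2nd-last, ...).
For "citxjwjdymjxoa", step one produces "itxjwjdymjxoa"; step two turns that into "iatoxxjjwmjyd".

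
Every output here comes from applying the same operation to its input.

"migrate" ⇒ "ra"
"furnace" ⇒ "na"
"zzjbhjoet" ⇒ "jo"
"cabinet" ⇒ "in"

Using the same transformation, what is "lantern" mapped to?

What's happening: delete the last 2 characters, then keep only the last 2 characters.
Applying that to "lantern" gives "te".
(Check on "migrate": → "migra" → "ra" ✓)

te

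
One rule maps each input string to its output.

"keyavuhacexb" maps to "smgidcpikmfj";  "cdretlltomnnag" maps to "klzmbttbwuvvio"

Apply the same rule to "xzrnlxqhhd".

In each case the input is transformed by: shift every letter 8 places forward in the alphabet (wrapping around).
On "xzrnlxqhhd" that produces "fhzvtfyppl".

fhzvtfyppl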